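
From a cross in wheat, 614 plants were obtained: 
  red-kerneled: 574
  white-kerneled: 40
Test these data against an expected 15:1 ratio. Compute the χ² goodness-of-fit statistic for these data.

Expected counts for N = 614 under a 15:1 ratio (total parts = 16):
  red-kerneled: 614 × 15/16 = 575.625
  white-kerneled: 614 × 1/16 = 38.375
χ² = Σ (O − E)² / E
  red-kerneled: (574 − 575.625)² / 575.625 = 0.0046
  white-kerneled: (40 − 38.375)² / 38.375 = 0.0688
χ² = 0.0046 + 0.0688 = 0.0734 ≈ 0.073

0.073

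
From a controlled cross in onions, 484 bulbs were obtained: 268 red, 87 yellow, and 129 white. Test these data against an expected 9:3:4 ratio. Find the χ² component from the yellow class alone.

Expected counts for N = 484 under a 9:3:4 ratio (total parts = 16):
  red: 484 × 9/16 = 272.25
  yellow: 484 × 3/16 = 90.75
  white: 484 × 4/16 = 121
Contribution of yellow: (87 − 90.75)² / 90.75 = 0.1550

0.155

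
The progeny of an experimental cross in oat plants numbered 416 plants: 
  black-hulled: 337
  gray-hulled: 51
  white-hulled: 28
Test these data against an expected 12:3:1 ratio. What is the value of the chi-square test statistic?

11.503

The 12:3:1 ratio has 16 parts, so with N = 416 the expected counts are:
  black-hulled: 416 × 12/16 = 312
  gray-hulled: 416 × 3/16 = 78
  white-hulled: 416 × 1/16 = 26
χ² = Σ (O − E)² / E
  black-hulled: (337 − 312)² / 312 = 2.0032
  gray-hulled: (51 − 78)² / 78 = 9.3462
  white-hulled: (28 − 26)² / 26 = 0.1538
χ² = 2.0032 + 9.3462 + 0.1538 = 11.5032 ≈ 11.503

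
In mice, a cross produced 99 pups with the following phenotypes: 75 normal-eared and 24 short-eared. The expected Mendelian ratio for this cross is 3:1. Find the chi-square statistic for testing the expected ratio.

0.030

Total ratio parts = 4. Expected numbers out of 99:
  normal-eared: 99 × 3/4 = 74.25
  short-eared: 99 × 1/4 = 24.75
χ² = Σ (O − E)² / E
  normal-eared: (75 − 74.25)² / 74.25 = 0.0076
  short-eared: (24 − 24.75)² / 24.75 = 0.0227
χ² = 0.0076 + 0.0227 = 0.0303 ≈ 0.030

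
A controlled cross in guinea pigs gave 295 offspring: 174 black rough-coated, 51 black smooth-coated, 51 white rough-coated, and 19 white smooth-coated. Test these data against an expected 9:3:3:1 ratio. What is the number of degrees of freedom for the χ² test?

A goodness-of-fit test with 4 phenotype classes has df = 4 − 1 = 3.

3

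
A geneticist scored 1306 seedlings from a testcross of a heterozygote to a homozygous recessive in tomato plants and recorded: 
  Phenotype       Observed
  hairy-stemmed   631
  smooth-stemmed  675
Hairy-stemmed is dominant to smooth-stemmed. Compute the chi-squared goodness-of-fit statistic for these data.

1.482

A testcross of a heterozygote (Aa × aa) gives a 1:1 phenotypic ratio.
Under the 1:1 hypothesis (Σ ratio = 2, N = 1306):
  hairy-stemmed: 1306 × 1/2 = 653
  smooth-stemmed: 1306 × 1/2 = 653
χ² = Σ (O − E)² / E
  hairy-stemmed: (631 − 653)² / 653 = 0.7412
  smooth-stemmed: (675 − 653)² / 653 = 0.7412
χ² = 0.7412 + 0.7412 = 1.4824 ≈ 1.482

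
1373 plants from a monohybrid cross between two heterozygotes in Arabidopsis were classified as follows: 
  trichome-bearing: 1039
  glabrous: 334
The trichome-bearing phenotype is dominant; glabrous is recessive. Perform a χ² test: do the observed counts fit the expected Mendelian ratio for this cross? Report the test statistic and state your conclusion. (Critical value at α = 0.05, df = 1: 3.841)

For a monohybrid cross between heterozygotes with complete dominance, the expected phenotypic ratio is 3:1.
Total ratio parts = 4. Expected numbers out of 1373:
  trichome-bearing: 1373 × 3/4 = 1029.75
  glabrous: 1373 × 1/4 = 343.25
χ² = Σ (O − E)² / E
  trichome-bearing: (1039 − 1029.75)² / 1029.75 = 0.0831
  glabrous: (334 − 343.25)² / 343.25 = 0.2493
χ² = 0.0831 + 0.2493 = 0.3324 ≈ 0.332
Degrees of freedom = 2 − 1 = 1; critical value at α = 0.05 is 3.841.
Since 0.332 < 3.841, we fail to reject the null hypothesis — the data are consistent with the 3:1 ratio.

0.332; consistent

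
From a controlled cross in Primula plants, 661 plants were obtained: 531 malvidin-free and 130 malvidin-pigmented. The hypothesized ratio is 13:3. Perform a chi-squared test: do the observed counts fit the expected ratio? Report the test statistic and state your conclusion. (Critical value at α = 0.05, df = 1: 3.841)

0.365; consistent

Total ratio parts = 16. Expected numbers out of 661:
  malvidin-free: 661 × 13/16 = 537.0625
  malvidin-pigmented: 661 × 3/16 = 123.9375
χ² = Σ (O − E)² / E
  malvidin-free: (531 − 537.0625)² / 537.0625 = 0.0684
  malvidin-pigmented: (130 − 123.9375)² / 123.9375 = 0.2966
χ² = 0.0684 + 0.2966 = 0.365
Degrees of freedom = 2 − 1 = 1; critical value at α = 0.05 is 3.841.
Since 0.365 < 3.841, we fail to reject the null hypothesis — the data are consistent with the 13:3 ratio.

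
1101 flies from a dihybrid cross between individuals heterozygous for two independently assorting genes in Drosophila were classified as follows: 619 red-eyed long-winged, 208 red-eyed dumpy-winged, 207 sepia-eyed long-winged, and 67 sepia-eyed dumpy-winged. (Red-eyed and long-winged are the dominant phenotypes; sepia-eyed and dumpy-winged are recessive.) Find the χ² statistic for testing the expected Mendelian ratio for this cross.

A dihybrid F₂ with independent assortment and complete dominance at both loci gives a 9:3:3:1 phenotypic ratio.
Under the 9:3:3:1 hypothesis (Σ ratio = 16, N = 1101):
  red-eyed long-winged: 1101 × 9/16 = 619.3125
  red-eyed dumpy-winged: 1101 × 3/16 = 206.4375
  sepia-eyed long-winged: 1101 × 3/16 = 206.4375
  sepia-eyed dumpy-winged: 1101 × 1/16 = 68.8125
χ² = Σ (O − E)² / E
  red-eyed long-winged: (619 − 619.3125)² / 619.3125 = 0.0002
  red-eyed dumpy-winged: (208 − 206.4375)² / 206.4375 = 0.0118
  sepia-eyed long-winged: (207 − 206.4375)² / 206.4375 = 0.0015
  sepia-eyed dumpy-winged: (67 − 68.8125)² / 68.8125 = 0.0477
χ² = 0.0002 + 0.0118 + 0.0015 + 0.0477 = 0.0612 ≈ 0.061

0.061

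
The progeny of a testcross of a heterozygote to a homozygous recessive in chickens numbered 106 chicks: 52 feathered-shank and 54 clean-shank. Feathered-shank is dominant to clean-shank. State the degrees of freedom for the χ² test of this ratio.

1

A testcross of a heterozygote (Aa × aa) gives a 1:1 phenotypic ratio.
A goodness-of-fit test with 2 phenotype classes has df = 2 − 1 = 1.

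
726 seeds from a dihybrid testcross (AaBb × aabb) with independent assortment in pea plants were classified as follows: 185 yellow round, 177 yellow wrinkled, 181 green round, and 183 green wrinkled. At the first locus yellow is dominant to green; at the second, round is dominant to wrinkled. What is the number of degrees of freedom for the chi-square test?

A dihybrid testcross with independent assortment gives a 1:1:1:1 ratio.
A goodness-of-fit test with 4 phenotype classes has df = 4 − 1 = 3.

3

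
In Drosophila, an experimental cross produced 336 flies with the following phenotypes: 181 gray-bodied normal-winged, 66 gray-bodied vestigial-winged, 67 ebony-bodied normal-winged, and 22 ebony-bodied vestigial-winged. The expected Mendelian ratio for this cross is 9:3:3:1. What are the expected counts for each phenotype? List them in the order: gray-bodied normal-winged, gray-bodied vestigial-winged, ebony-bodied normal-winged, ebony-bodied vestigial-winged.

Expected counts for N = 336 under a 9:3:3:1 ratio (total parts = 16):
  gray-bodied normal-winged: 336 × 9/16 = 189
  gray-bodied vestigial-winged: 336 × 3/16 = 63
  ebony-bodied normal-winged: 336 × 3/16 = 63
  ebony-bodied vestigial-winged: 336 × 1/16 = 21

189, 63, 63, 21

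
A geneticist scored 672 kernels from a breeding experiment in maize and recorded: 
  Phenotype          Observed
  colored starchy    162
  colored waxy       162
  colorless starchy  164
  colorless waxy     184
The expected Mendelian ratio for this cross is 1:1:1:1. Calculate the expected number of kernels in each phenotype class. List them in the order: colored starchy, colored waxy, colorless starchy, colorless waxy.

168, 168, 168, 168

Expected counts for N = 672 under a 1:1:1:1 ratio (total parts = 4):
  colored starchy: 672 × 1/4 = 168
  colored waxy: 672 × 1/4 = 168
  colorless starchy: 672 × 1/4 = 168
  colorless waxy: 672 × 1/4 = 168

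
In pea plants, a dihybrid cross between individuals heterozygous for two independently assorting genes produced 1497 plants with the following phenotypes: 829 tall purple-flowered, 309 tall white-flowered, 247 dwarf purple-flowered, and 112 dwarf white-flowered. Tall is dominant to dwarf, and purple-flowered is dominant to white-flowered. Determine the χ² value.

10.735

A dihybrid F₂ with independent assortment and complete dominance at both loci gives a 9:3:3:1 phenotypic ratio.
The 9:3:3:1 ratio has 16 parts, so with N = 1497 the expected counts are:
  tall purple-flowered: 1497 × 9/16 = 842.0625
  tall white-flowered: 1497 × 3/16 = 280.6875
  dwarf purple-flowered: 1497 × 3/16 = 280.6875
  dwarf white-flowered: 1497 × 1/16 = 93.5625
χ² = Σ (O − E)² / E
  tall purple-flowered: (829 − 842.0625)² / 842.0625 = 0.2026
  tall white-flowered: (309 − 280.6875)² / 280.6875 = 2.8558
  dwarf purple-flowered: (247 − 280.6875)² / 280.6875 = 4.0431
  dwarf white-flowered: (112 − 93.5625)² / 93.5625 = 3.6333
χ² = 0.2026 + 2.8558 + 4.0431 + 3.6333 = 10.7348 ≈ 10.735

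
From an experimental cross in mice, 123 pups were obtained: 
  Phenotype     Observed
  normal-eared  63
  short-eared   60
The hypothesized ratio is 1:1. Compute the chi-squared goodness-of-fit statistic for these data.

0.073

The 1:1 ratio has 2 parts, so with N = 123 the expected counts are:
  normal-eared: 123 × 1/2 = 61.5
  short-eared: 123 × 1/2 = 61.5
χ² = Σ (O − E)² / E
  normal-eared: (63 − 61.5)² / 61.5 = 0.0366
  short-eared: (60 − 61.5)² / 61.5 = 0.0366
χ² = 0.0366 + 0.0366 = 0.0732 ≈ 0.073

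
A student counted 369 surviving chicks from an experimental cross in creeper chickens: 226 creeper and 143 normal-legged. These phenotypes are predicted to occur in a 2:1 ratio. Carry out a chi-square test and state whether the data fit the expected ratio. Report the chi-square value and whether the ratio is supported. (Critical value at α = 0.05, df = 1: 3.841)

Expected counts for N = 369 under a 2:1 ratio (total parts = 3):
  creeper: 369 × 2/3 = 246
  normal-legged: 369 × 1/3 = 123
χ² = Σ (O − E)² / E
  creeper: (226 − 246)² / 246 = 1.6260
  normal-legged: (143 − 123)² / 123 = 3.2520
χ² = 1.6260 + 3.2520 = 4.878
Degrees of freedom = 2 − 1 = 1; critical value at α = 0.05 is 3.841.
Since 4.878 > 3.841, we reject the null hypothesis — the data do not fit the 2:1 ratio.

4.878; not consistent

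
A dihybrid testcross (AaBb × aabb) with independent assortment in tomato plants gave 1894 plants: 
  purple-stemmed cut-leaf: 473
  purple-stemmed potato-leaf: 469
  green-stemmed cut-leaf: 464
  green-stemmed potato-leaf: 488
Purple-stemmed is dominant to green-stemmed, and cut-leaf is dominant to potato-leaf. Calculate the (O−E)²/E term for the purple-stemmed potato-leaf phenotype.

A dihybrid testcross with independent assortment gives a 1:1:1:1 ratio.
Under the 1:1:1:1 hypothesis (Σ ratio = 4, N = 1894):
  purple-stemmed cut-leaf: 1894 × 1/4 = 473.5
  purple-stemmed potato-leaf: 1894 × 1/4 = 473.5
  green-stemmed cut-leaf: 1894 × 1/4 = 473.5
  green-stemmed potato-leaf: 1894 × 1/4 = 473.5
Contribution of purple-stemmed potato-leaf: (469 − 473.5)² / 473.5 = 0.0428

0.043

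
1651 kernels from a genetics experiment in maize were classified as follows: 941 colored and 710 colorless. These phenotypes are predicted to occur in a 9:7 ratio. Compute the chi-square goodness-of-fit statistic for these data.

0.373

Expected counts for N = 1651 under a 9:7 ratio (total parts = 16):
  colored: 1651 × 9/16 = 928.6875
  colorless: 1651 × 7/16 = 722.3125
χ² = Σ (O − E)² / E
  colored: (941 − 928.6875)² / 928.6875 = 0.1632
  colorless: (710 − 722.3125)² / 722.3125 = 0.2099
χ² = 0.1632 + 0.2099 = 0.3731 ≈ 0.373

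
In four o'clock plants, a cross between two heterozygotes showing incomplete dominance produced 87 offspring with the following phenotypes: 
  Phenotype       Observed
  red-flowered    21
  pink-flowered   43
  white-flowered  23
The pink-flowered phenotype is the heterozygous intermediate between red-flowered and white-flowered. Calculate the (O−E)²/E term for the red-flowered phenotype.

0.026

With incomplete dominance, a heterozygote × heterozygote cross gives a 1:2:1 phenotypic ratio.
Total ratio parts = 4. Expected numbers out of 87:
  red-flowered: 87 × 1/4 = 21.75
  pink-flowered: 87 × 2/4 = 43.5
  white-flowered: 87 × 1/4 = 21.75
Contribution of red-flowered: (21 − 21.75)² / 21.75 = 0.0259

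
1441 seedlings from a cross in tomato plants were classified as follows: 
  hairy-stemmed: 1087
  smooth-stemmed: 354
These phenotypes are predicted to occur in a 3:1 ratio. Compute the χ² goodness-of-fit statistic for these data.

0.145

The 3:1 ratio has 4 parts, so with N = 1441 the expected counts are:
  hairy-stemmed: 1441 × 3/4 = 1080.75
  smooth-stemmed: 1441 × 1/4 = 360.25
χ² = Σ (O − E)² / E
  hairy-stemmed: (1087 − 1080.75)² / 1080.75 = 0.0361
  smooth-stemmed: (354 − 360.25)² / 360.25 = 0.1084
χ² = 0.0361 + 0.1084 = 0.1445 ≈ 0.145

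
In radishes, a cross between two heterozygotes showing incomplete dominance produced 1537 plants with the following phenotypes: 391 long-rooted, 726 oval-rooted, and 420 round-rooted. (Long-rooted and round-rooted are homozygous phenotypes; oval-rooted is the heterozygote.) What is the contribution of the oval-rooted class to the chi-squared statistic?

2.350

With incomplete dominance, a heterozygote × heterozygote cross gives a 1:2:1 phenotypic ratio.
Under the 1:2:1 hypothesis (Σ ratio = 4, N = 1537):
  long-rooted: 1537 × 1/4 = 384.25
  oval-rooted: 1537 × 2/4 = 768.5
  round-rooted: 1537 × 1/4 = 384.25
Contribution of oval-rooted: (726 − 768.5)² / 768.5 = 2.3504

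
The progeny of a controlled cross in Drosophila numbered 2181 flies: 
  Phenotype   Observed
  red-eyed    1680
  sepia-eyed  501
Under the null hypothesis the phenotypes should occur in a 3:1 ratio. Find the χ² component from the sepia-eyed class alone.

3.591

Expected counts for N = 2181 under a 3:1 ratio (total parts = 4):
  red-eyed: 2181 × 3/4 = 1635.75
  sepia-eyed: 2181 × 1/4 = 545.25
Contribution of sepia-eyed: (501 − 545.25)² / 545.25 = 3.5911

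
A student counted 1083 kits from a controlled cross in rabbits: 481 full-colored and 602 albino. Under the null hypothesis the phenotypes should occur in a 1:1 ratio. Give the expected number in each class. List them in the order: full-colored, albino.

541.5, 541.5

Total ratio parts = 2. Expected numbers out of 1083:
  full-colored: 1083 × 1/2 = 541.5
  albino: 1083 × 1/2 = 541.5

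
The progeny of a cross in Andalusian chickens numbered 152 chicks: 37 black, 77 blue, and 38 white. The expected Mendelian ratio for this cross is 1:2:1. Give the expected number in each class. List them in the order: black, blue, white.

38, 76, 38

The 1:2:1 ratio has 4 parts, so with N = 152 the expected counts are:
  black: 152 × 1/4 = 38
  blue: 152 × 2/4 = 76
  white: 152 × 1/4 = 38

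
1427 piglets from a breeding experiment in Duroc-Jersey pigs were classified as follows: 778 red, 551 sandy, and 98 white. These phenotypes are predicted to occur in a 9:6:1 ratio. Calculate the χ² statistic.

Under the 9:6:1 hypothesis (Σ ratio = 16, N = 1427):
  red: 1427 × 9/16 = 802.6875
  sandy: 1427 × 6/16 = 535.125
  white: 1427 × 1/16 = 89.1875
χ² = Σ (O − E)² / E
  red: (778 − 802.6875)² / 802.6875 = 0.7593
  sandy: (551 − 535.125)² / 535.125 = 0.4709
  white: (98 − 89.1875)² / 89.1875 = 0.8708
χ² = 0.7593 + 0.4709 + 0.8708 = 2.101

2.101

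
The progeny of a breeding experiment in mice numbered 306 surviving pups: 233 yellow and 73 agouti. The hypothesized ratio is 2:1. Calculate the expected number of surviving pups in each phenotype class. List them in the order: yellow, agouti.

Under the 2:1 hypothesis (Σ ratio = 3, N = 306):
  yellow: 306 × 2/3 = 204
  agouti: 306 × 1/3 = 102

204, 102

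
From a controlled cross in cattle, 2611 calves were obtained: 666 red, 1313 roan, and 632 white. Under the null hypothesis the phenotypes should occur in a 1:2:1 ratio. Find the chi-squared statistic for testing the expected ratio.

0.972

Total ratio parts = 4. Expected numbers out of 2611:
  red: 2611 × 1/4 = 652.75
  roan: 2611 × 2/4 = 1305.5
  white: 2611 × 1/4 = 652.75
χ² = Σ (O − E)² / E
  red: (666 − 652.75)² / 652.75 = 0.2690
  roan: (1313 − 1305.5)² / 1305.5 = 0.0431
  white: (632 − 652.75)² / 652.75 = 0.6596
χ² = 0.2690 + 0.0431 + 0.6596 = 0.9717 ≈ 0.972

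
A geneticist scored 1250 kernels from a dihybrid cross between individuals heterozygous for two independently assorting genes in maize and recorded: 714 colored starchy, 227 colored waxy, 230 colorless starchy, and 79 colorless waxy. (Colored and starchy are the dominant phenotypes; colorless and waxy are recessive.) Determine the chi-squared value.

0.492

A dihybrid F₂ with independent assortment and complete dominance at both loci gives a 9:3:3:1 phenotypic ratio.
Under the 9:3:3:1 hypothesis (Σ ratio = 16, N = 1250):
  colored starchy: 1250 × 9/16 = 703.125
  colored waxy: 1250 × 3/16 = 234.375
  colorless starchy: 1250 × 3/16 = 234.375
  colorless waxy: 1250 × 1/16 = 78.125
χ² = Σ (O − E)² / E
  colored starchy: (714 − 703.125)² / 703.125 = 0.1682
  colored waxy: (227 − 234.375)² / 234.375 = 0.2321
  colorless starchy: (230 − 234.375)² / 234.375 = 0.0817
  colorless waxy: (79 − 78.125)² / 78.125 = 0.0098
χ² = 0.1682 + 0.2321 + 0.0817 + 0.0098 = 0.4918 ≈ 0.492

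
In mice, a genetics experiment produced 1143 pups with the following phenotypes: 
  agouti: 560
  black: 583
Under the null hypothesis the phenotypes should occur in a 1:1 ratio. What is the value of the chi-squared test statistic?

Total ratio parts = 2. Expected numbers out of 1143:
  agouti: 1143 × 1/2 = 571.5
  black: 1143 × 1/2 = 571.5
χ² = Σ (O − E)² / E
  agouti: (560 − 571.5)² / 571.5 = 0.2314
  black: (583 − 571.5)² / 571.5 = 0.2314
χ² = 0.2314 + 0.2314 = 0.4628 ≈ 0.463

0.463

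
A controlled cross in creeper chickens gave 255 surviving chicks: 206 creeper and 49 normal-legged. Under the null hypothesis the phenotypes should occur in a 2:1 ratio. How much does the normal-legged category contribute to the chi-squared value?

Expected counts for N = 255 under a 2:1 ratio (total parts = 3):
  creeper: 255 × 2/3 = 170
  normal-legged: 255 × 1/3 = 85
Contribution of normal-legged: (49 − 85)² / 85 = 15.2471

15.247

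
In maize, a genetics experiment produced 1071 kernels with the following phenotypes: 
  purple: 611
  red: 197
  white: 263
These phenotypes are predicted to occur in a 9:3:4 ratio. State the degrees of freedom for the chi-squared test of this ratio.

A goodness-of-fit test with 3 phenotype classes has df = 3 − 1 = 2.

2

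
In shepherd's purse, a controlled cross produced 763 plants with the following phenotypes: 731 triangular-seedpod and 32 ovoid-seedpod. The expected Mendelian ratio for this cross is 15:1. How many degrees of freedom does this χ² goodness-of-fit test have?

A goodness-of-fit test with 2 phenotype classes has df = 2 − 1 = 1.

1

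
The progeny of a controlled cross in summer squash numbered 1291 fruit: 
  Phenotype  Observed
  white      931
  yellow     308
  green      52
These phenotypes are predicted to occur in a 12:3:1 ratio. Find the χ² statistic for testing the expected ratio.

Expected counts for N = 1291 under a 12:3:1 ratio (total parts = 16):
  white: 1291 × 12/16 = 968.25
  yellow: 1291 × 3/16 = 242.0625
  green: 1291 × 1/16 = 80.6875
χ² = Σ (O − E)² / E
  white: (931 − 968.25)² / 968.25 = 1.4331
  yellow: (308 − 242.0625)² / 242.0625 = 17.9613
  green: (52 − 80.6875)² / 80.6875 = 10.1995
χ² = 1.4331 + 17.9613 + 10.1995 = 29.5939 ≈ 29.594

29.594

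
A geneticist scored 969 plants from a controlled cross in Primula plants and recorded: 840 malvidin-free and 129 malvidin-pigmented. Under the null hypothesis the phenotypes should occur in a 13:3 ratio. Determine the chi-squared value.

18.805

Expected counts for N = 969 under a 13:3 ratio (total parts = 16):
  malvidin-free: 969 × 13/16 = 787.3125
  malvidin-pigmented: 969 × 3/16 = 181.6875
χ² = Σ (O − E)² / E
  malvidin-free: (840 − 787.3125)² / 787.3125 = 3.5259
  malvidin-pigmented: (129 − 181.6875)² / 181.6875 = 15.2788
χ² = 3.5259 + 15.2788 = 18.8047 ≈ 18.805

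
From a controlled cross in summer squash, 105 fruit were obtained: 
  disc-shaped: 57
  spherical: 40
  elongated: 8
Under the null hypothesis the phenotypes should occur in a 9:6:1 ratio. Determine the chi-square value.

0.397

Expected counts for N = 105 under a 9:6:1 ratio (total parts = 16):
  disc-shaped: 105 × 9/16 = 59.0625
  spherical: 105 × 6/16 = 39.375
  elongated: 105 × 1/16 = 6.5625
χ² = Σ (O − E)² / E
  disc-shaped: (57 − 59.0625)² / 59.0625 = 0.0720
  spherical: (40 − 39.375)² / 39.375 = 0.0099
  elongated: (8 − 6.5625)² / 6.5625 = 0.3149
χ² = 0.0720 + 0.0099 + 0.3149 = 0.3968 ≈ 0.397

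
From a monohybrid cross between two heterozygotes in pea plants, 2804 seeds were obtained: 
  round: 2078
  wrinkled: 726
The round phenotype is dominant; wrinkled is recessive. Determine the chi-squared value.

1.189

For a monohybrid cross between heterozygotes with complete dominance, the expected phenotypic ratio is 3:1.
Under the 3:1 hypothesis (Σ ratio = 4, N = 2804):
  round: 2804 × 3/4 = 2103
  wrinkled: 2804 × 1/4 = 701
χ² = Σ (O − E)² / E
  round: (2078 − 2103)² / 2103 = 0.2972
  wrinkled: (726 − 701)² / 701 = 0.8916
χ² = 0.2972 + 0.8916 = 1.1888 ≈ 1.189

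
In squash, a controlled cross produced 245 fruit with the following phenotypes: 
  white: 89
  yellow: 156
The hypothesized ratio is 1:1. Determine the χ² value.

18.322

Under the 1:1 hypothesis (Σ ratio = 2, N = 245):
  white: 245 × 1/2 = 122.5
  yellow: 245 × 1/2 = 122.5
χ² = Σ (O − E)² / E
  white: (89 − 122.5)² / 122.5 = 9.1612
  yellow: (156 − 122.5)² / 122.5 = 9.1612
χ² = 9.1612 + 9.1612 = 18.3224 ≈ 18.322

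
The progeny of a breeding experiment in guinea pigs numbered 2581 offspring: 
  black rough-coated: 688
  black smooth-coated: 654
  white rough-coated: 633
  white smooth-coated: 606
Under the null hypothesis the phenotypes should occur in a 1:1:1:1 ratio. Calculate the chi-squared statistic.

The 1:1:1:1 ratio has 4 parts, so with N = 2581 the expected counts are:
  black rough-coated: 2581 × 1/4 = 645.25
  black smooth-coated: 2581 × 1/4 = 645.25
  white rough-coated: 2581 × 1/4 = 645.25
  white smooth-coated: 2581 × 1/4 = 645.25
χ² = Σ (O − E)² / E
  black rough-coated: (688 − 645.25)² / 645.25 = 2.8323
  black smooth-coated: (654 − 645.25)² / 645.25 = 0.1187
  white rough-coated: (633 − 645.25)² / 645.25 = 0.2326
  white smooth-coated: (606 − 645.25)² / 645.25 = 2.3875
χ² = 2.8323 + 0.1187 + 0.2326 + 2.3875 = 5.5711 ≈ 5.571

5.571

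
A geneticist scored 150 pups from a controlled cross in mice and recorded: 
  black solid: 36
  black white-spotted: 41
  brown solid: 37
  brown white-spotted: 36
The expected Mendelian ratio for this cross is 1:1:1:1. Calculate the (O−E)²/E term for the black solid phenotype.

Under the 1:1:1:1 hypothesis (Σ ratio = 4, N = 150):
  black solid: 150 × 1/4 = 37.5
  black white-spotted: 150 × 1/4 = 37.5
  brown solid: 150 × 1/4 = 37.5
  brown white-spotted: 150 × 1/4 = 37.5
Contribution of black solid: (36 − 37.5)² / 37.5 = 0.0600

0.060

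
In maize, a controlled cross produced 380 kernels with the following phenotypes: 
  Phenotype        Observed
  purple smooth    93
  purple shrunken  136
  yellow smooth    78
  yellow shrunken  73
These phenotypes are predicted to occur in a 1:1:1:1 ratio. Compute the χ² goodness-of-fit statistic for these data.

Under the 1:1:1:1 hypothesis (Σ ratio = 4, N = 380):
  purple smooth: 380 × 1/4 = 95
  purple shrunken: 380 × 1/4 = 95
  yellow smooth: 380 × 1/4 = 95
  yellow shrunken: 380 × 1/4 = 95
χ² = Σ (O − E)² / E
  purple smooth: (93 − 95)² / 95 = 0.0421
  purple shrunken: (136 − 95)² / 95 = 17.6947
  yellow smooth: (78 − 95)² / 95 = 3.0421
  yellow shrunken: (73 − 95)² / 95 = 5.0947
χ² = 0.0421 + 17.6947 + 3.0421 + 5.0947 = 25.8736 ≈ 25.874

25.874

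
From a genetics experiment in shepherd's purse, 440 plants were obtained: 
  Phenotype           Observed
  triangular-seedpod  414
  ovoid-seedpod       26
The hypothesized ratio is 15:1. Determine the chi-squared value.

0.087

The 15:1 ratio has 16 parts, so with N = 440 the expected counts are:
  triangular-seedpod: 440 × 15/16 = 412.5
  ovoid-seedpod: 440 × 1/16 = 27.5
χ² = Σ (O − E)² / E
  triangular-seedpod: (414 − 412.5)² / 412.5 = 0.0055
  ovoid-seedpod: (26 − 27.5)² / 27.5 = 0.0818
χ² = 0.0055 + 0.0818 = 0.0873 ≈ 0.087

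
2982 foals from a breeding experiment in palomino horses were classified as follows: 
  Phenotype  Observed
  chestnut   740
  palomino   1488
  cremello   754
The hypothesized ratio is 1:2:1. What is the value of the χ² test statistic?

0.144

The 1:2:1 ratio has 4 parts, so with N = 2982 the expected counts are:
  chestnut: 2982 × 1/4 = 745.5
  palomino: 2982 × 2/4 = 1491
  cremello: 2982 × 1/4 = 745.5
χ² = Σ (O − E)² / E
  chestnut: (740 − 745.5)² / 745.5 = 0.0406
  palomino: (1488 − 1491)² / 1491 = 0.0060
  cremello: (754 − 745.5)² / 745.5 = 0.0969
χ² = 0.0406 + 0.0060 + 0.0969 = 0.1435 ≈ 0.144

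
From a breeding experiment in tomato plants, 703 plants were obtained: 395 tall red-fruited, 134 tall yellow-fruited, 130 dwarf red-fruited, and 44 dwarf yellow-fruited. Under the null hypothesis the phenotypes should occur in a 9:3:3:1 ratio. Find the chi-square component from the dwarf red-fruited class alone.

0.025

The 9:3:3:1 ratio has 16 parts, so with N = 703 the expected counts are:
  tall red-fruited: 703 × 9/16 = 395.4375
  tall yellow-fruited: 703 × 3/16 = 131.8125
  dwarf red-fruited: 703 × 3/16 = 131.8125
  dwarf yellow-fruited: 703 × 1/16 = 43.9375
Contribution of dwarf red-fruited: (130 − 131.8125)² / 131.8125 = 0.0249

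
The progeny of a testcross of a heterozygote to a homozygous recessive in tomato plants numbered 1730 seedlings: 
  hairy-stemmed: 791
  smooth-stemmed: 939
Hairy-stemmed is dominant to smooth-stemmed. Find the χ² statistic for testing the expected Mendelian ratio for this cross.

A testcross of a heterozygote (Aa × aa) gives a 1:1 phenotypic ratio.
Expected counts for N = 1730 under a 1:1 ratio (total parts = 2):
  hairy-stemmed: 1730 × 1/2 = 865
  smooth-stemmed: 1730 × 1/2 = 865
χ² = Σ (O − E)² / E
  hairy-stemmed: (791 − 865)² / 865 = 6.3306
  smooth-stemmed: (939 − 865)² / 865 = 6.3306
χ² = 6.3306 + 6.3306 = 12.6612 ≈ 12.661

12.661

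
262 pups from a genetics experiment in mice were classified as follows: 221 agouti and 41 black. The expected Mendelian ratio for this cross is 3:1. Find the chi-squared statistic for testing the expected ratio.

12.219

Under the 3:1 hypothesis (Σ ratio = 4, N = 262):
  agouti: 262 × 3/4 = 196.5
  black: 262 × 1/4 = 65.5
χ² = Σ (O − E)² / E
  agouti: (221 − 196.5)² / 196.5 = 3.0547
  black: (41 − 65.5)² / 65.5 = 9.1641
χ² = 3.0547 + 9.1641 = 12.2188 ≈ 12.219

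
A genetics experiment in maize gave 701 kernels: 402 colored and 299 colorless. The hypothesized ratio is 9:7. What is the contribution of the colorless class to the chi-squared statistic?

The 9:7 ratio has 16 parts, so with N = 701 the expected counts are:
  colored: 701 × 9/16 = 394.3125
  colorless: 701 × 7/16 = 306.6875
Contribution of colorless: (299 − 306.6875)² / 306.6875 = 0.1927

0.193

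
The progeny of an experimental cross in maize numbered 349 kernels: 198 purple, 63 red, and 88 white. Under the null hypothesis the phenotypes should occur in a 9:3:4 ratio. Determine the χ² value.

0.112

Total ratio parts = 16. Expected numbers out of 349:
  purple: 349 × 9/16 = 196.3125
  red: 349 × 3/16 = 65.4375
  white: 349 × 4/16 = 87.25
χ² = Σ (O − E)² / E
  purple: (198 − 196.3125)² / 196.3125 = 0.0145
  red: (63 − 65.4375)² / 65.4375 = 0.0908
  white: (88 − 87.25)² / 87.25 = 0.0064
χ² = 0.0145 + 0.0908 + 0.0064 = 0.1117 ≈ 0.112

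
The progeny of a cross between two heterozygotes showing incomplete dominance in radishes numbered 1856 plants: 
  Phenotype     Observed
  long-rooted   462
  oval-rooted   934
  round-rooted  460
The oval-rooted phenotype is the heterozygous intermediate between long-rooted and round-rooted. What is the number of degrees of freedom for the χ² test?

With incomplete dominance, a heterozygote × heterozygote cross gives a 1:2:1 phenotypic ratio.
A goodness-of-fit test with 3 phenotype classes has df = 3 − 1 = 2.

2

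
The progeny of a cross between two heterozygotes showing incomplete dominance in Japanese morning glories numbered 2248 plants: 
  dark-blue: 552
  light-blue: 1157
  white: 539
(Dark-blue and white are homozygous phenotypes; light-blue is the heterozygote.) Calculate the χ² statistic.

With incomplete dominance, a heterozygote × heterozygote cross gives a 1:2:1 phenotypic ratio.
The 1:2:1 ratio has 4 parts, so with N = 2248 the expected counts are:
  dark-blue: 2248 × 1/4 = 562
  light-blue: 2248 × 2/4 = 1124
  white: 2248 × 1/4 = 562
χ² = Σ (O − E)² / E
  dark-blue: (552 − 562)² / 562 = 0.1779
  light-blue: (1157 − 1124)² / 1124 = 0.9689
  white: (539 − 562)² / 562 = 0.9413
χ² = 0.1779 + 0.9689 + 0.9413 = 2.0881 ≈ 2.088

2.088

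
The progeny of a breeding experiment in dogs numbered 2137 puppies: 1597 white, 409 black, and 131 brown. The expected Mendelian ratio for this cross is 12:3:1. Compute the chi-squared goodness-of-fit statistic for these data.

0.242

Under the 12:3:1 hypothesis (Σ ratio = 16, N = 2137):
  white: 2137 × 12/16 = 1602.75
  black: 2137 × 3/16 = 400.6875
  brown: 2137 × 1/16 = 133.5625
χ² = Σ (O − E)² / E
  white: (1597 − 1602.75)² / 1602.75 = 0.0206
  black: (409 − 400.6875)² / 400.6875 = 0.1724
  brown: (131 − 133.5625)² / 133.5625 = 0.0492
χ² = 0.0206 + 0.1724 + 0.0492 = 0.2422 ≈ 0.242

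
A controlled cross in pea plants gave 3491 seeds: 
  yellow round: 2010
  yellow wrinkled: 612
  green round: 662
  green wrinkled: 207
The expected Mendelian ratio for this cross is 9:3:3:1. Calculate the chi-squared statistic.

4.518

Expected counts for N = 3491 under a 9:3:3:1 ratio (total parts = 16):
  yellow round: 3491 × 9/16 = 1963.6875
  yellow wrinkled: 3491 × 3/16 = 654.5625
  green round: 3491 × 3/16 = 654.5625
  green wrinkled: 3491 × 1/16 = 218.1875
χ² = Σ (O − E)² / E
  yellow round: (2010 − 1963.6875)² / 1963.6875 = 1.0923
  yellow wrinkled: (612 − 654.5625)² / 654.5625 = 2.7676
  green round: (662 − 654.5625)² / 654.5625 = 0.0845
  green wrinkled: (207 − 218.1875)² / 218.1875 = 0.5736
χ² = 1.0923 + 2.7676 + 0.0845 + 0.5736 = 4.518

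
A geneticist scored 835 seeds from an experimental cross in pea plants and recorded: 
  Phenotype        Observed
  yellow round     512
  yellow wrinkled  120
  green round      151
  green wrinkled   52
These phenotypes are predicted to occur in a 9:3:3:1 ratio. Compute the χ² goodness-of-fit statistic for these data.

Total ratio parts = 16. Expected numbers out of 835:
  yellow round: 835 × 9/16 = 469.6875
  yellow wrinkled: 835 × 3/16 = 156.5625
  green round: 835 × 3/16 = 156.5625
  green wrinkled: 835 × 1/16 = 52.1875
χ² = Σ (O − E)² / E
  yellow round: (512 − 469.6875)² / 469.6875 = 3.8118
  yellow wrinkled: (120 − 156.5625)² / 156.5625 = 8.5385
  green round: (151 − 156.5625)² / 156.5625 = 0.1976
  green wrinkled: (52 − 52.1875)² / 52.1875 = 0.0007
χ² = 3.8118 + 8.5385 + 0.1976 + 0.0007 = 12.5486 ≈ 12.549

12.549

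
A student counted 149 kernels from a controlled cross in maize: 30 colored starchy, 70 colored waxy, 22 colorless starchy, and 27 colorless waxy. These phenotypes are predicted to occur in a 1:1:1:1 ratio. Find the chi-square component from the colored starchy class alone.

Total ratio parts = 4. Expected numbers out of 149:
  colored starchy: 149 × 1/4 = 37.25
  colored waxy: 149 × 1/4 = 37.25
  colorless starchy: 149 × 1/4 = 37.25
  colorless waxy: 149 × 1/4 = 37.25
Contribution of colored starchy: (30 − 37.25)² / 37.25 = 1.4111

1.411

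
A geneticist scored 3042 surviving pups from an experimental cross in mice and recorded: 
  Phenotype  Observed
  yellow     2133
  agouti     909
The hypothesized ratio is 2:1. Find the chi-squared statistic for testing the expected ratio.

Total ratio parts = 3. Expected numbers out of 3042:
  yellow: 3042 × 2/3 = 2028
  agouti: 3042 × 1/3 = 1014
χ² = Σ (O − E)² / E
  yellow: (2133 − 2028)² / 2028 = 5.4364
  agouti: (909 − 1014)² / 1014 = 10.8728
χ² = 5.4364 + 10.8728 = 16.3092 ≈ 16.309

16.309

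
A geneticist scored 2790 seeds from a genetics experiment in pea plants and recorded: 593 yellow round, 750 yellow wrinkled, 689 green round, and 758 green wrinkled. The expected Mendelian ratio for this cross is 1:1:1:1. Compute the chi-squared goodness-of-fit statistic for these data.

The 1:1:1:1 ratio has 4 parts, so with N = 2790 the expected counts are:
  yellow round: 2790 × 1/4 = 697.5
  yellow wrinkled: 2790 × 1/4 = 697.5
  green round: 2790 × 1/4 = 697.5
  green wrinkled: 2790 × 1/4 = 697.5
χ² = Σ (O − E)² / E
  yellow round: (593 − 697.5)² / 697.5 = 15.6563
  yellow wrinkled: (750 − 697.5)² / 697.5 = 3.9516
  green round: (689 − 697.5)² / 697.5 = 0.1036
  green wrinkled: (758 − 697.5)² / 697.5 = 5.2477
χ² = 15.6563 + 3.9516 + 0.1036 + 5.2477 = 24.9592 ≈ 24.959

24.959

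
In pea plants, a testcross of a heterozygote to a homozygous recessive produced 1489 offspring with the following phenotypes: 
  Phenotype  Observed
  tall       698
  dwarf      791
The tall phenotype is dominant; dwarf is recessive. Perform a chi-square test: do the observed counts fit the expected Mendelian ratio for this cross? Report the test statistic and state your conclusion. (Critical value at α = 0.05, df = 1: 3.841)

A testcross of a heterozygote (Aa × aa) gives a 1:1 phenotypic ratio.
Total ratio parts = 2. Expected numbers out of 1489:
  tall: 1489 × 1/2 = 744.5
  dwarf: 1489 × 1/2 = 744.5
χ² = Σ (O − E)² / E
  tall: (698 − 744.5)² / 744.5 = 2.9043
  dwarf: (791 − 744.5)² / 744.5 = 2.9043
χ² = 2.9043 + 2.9043 = 5.8086 ≈ 5.809
Degrees of freedom = 2 − 1 = 1; critical value at α = 0.05 is 3.841.
Since 5.809 > 3.841, we reject the null hypothesis — the data do not fit the 1:1 ratio.

5.809; not consistent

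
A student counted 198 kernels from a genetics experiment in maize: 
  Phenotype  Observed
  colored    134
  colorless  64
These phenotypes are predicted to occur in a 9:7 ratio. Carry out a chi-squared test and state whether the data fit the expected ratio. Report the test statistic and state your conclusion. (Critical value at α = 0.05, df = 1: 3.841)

10.505; not consistent

The 9:7 ratio has 16 parts, so with N = 198 the expected counts are:
  colored: 198 × 9/16 = 111.375
  colorless: 198 × 7/16 = 86.625
χ² = Σ (O − E)² / E
  colored: (134 − 111.375)² / 111.375 = 4.5961
  colorless: (64 − 86.625)² / 86.625 = 5.9093
χ² = 4.5961 + 5.9093 = 10.5054 ≈ 10.505
Degrees of freedom = 2 − 1 = 1; critical value at α = 0.05 is 3.841.
Since 10.505 > 3.841, we reject the null hypothesis — the data do not fit the 9:7 ratio.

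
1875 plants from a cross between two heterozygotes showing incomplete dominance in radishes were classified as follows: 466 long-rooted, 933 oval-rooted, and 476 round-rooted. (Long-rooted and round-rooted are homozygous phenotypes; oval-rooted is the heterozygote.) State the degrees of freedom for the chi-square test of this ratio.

With incomplete dominance, a heterozygote × heterozygote cross gives a 1:2:1 phenotypic ratio.
A goodness-of-fit test with 3 phenotype classes has df = 3 − 1 = 2.

2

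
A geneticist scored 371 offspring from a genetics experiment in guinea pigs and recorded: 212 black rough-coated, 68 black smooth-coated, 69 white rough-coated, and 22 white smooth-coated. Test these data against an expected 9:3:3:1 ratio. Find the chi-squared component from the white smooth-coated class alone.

0.061

Total ratio parts = 16. Expected numbers out of 371:
  black rough-coated: 371 × 9/16 = 208.6875
  black smooth-coated: 371 × 3/16 = 69.5625
  white rough-coated: 371 × 3/16 = 69.5625
  white smooth-coated: 371 × 1/16 = 23.1875
Contribution of white smooth-coated: (22 − 23.1875)² / 23.1875 = 0.0608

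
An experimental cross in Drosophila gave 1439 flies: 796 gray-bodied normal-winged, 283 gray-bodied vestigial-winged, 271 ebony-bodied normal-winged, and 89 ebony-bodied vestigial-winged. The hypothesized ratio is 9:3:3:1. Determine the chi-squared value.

Total ratio parts = 16. Expected numbers out of 1439:
  gray-bodied normal-winged: 1439 × 9/16 = 809.4375
  gray-bodied vestigial-winged: 1439 × 3/16 = 269.8125
  ebony-bodied normal-winged: 1439 × 3/16 = 269.8125
  ebony-bodied vestigial-winged: 1439 × 1/16 = 89.9375
χ² = Σ (O − E)² / E
  gray-bodied normal-winged: (796 − 809.4375)² / 809.4375 = 0.2231
  gray-bodied vestigial-winged: (283 − 269.8125)² / 269.8125 = 0.6446
  ebony-bodied normal-winged: (271 − 269.8125)² / 269.8125 = 0.0052
  ebony-bodied vestigial-winged: (89 − 89.9375)² / 89.9375 = 0.0098
χ² = 0.2231 + 0.6446 + 0.0052 + 0.0098 = 0.8827 ≈ 0.883

0.883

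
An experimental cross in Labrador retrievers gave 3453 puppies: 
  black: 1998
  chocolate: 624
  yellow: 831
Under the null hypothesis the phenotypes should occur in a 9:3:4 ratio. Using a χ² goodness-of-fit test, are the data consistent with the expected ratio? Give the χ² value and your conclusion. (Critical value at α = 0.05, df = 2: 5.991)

Under the 9:3:4 hypothesis (Σ ratio = 16, N = 3453):
  black: 3453 × 9/16 = 1942.3125
  chocolate: 3453 × 3/16 = 647.4375
  yellow: 3453 × 4/16 = 863.25
χ² = Σ (O − E)² / E
  black: (1998 − 1942.3125)² / 1942.3125 = 1.5966
  chocolate: (624 − 647.4375)² / 647.4375 = 0.8484
  yellow: (831 − 863.25)² / 863.25 = 1.2048
χ² = 1.5966 + 0.8484 + 1.2048 = 3.6498 ≈ 3.650
Degrees of freedom = 3 − 1 = 2; critical value at α = 0.05 is 5.991.
Since 3.650 < 5.991, we fail to reject the null hypothesis — the data are consistent with the 9:3:4 ratio.

3.650; consistent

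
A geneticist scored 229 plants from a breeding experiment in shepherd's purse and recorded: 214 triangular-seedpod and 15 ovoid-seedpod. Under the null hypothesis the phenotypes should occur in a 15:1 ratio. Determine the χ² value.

0.035

Expected counts for N = 229 under a 15:1 ratio (total parts = 16):
  triangular-seedpod: 229 × 15/16 = 214.6875
  ovoid-seedpod: 229 × 1/16 = 14.3125
χ² = Σ (O − E)² / E
  triangular-seedpod: (214 − 214.6875)² / 214.6875 = 0.0022
  ovoid-seedpod: (15 − 14.3125)² / 14.3125 = 0.0330
χ² = 0.0022 + 0.0330 = 0.0352 ≈ 0.035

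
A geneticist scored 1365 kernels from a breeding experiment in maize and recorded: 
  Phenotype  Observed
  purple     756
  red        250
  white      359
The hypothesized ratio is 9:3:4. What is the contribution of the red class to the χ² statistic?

0.138

Total ratio parts = 16. Expected numbers out of 1365:
  purple: 1365 × 9/16 = 767.8125
  red: 1365 × 3/16 = 255.9375
  white: 1365 × 4/16 = 341.25
Contribution of red: (250 − 255.9375)² / 255.9375 = 0.1377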